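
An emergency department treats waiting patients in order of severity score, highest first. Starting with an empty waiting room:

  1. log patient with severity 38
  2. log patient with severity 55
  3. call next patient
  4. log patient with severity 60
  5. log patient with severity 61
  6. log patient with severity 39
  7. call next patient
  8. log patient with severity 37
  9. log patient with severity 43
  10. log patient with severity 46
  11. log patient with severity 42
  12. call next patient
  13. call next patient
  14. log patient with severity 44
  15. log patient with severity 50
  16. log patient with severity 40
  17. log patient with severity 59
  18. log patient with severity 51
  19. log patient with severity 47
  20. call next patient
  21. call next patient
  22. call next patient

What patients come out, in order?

[55, 61, 60, 46, 59, 51, 50]

insert 38 → {38}
insert 55 → {55, 38}
call next patient → 55; now {38}
insert 60 → {60, 38}
insert 61 → {61, 60, 38}
insert 39 → {61, 60, 39, 38}
call next patient → 61; now {60, 39, 38}
insert 37 → {60, 39, 38, 37}
insert 43 → {60, 43, 39, 38, 37}
insert 46 → {60, 46, 43, 39, 38, 37}
insert 42 → {60, 46, 43, 42, 39, 38, 37}
call next patient → 60; now {46, 43, 42, 39, 38, 37}
call next patient → 46; now {43, 42, 39, 38, 37}
insert 44 → {44, 43, 42, 39, 38, 37}
insert 50 → {50, 44, 43, 42, 39, 38, 37}
insert 40 → {50, 44, 43, 42, 40, 39, 38, 37}
insert 59 → {59, 50, 44, 43, 42, 40, 39, 38, 37}
insert 51 → {59, 51, 50, 44, 43, 42, 40, 39, 38, 37}
insert 47 → {59, 51, 50, 47, 44, 43, 42, 40, 39, 38, 37}
call next patient → 59; now {51, 50, 47, 44, 43, 42, 40, 39, 38, 37}
call next patient → 51; now {50, 47, 44, 43, 42, 40, 39, 38, 37}
call next patient → 50; now {47, 44, 43, 42, 40, 39, 38, 37}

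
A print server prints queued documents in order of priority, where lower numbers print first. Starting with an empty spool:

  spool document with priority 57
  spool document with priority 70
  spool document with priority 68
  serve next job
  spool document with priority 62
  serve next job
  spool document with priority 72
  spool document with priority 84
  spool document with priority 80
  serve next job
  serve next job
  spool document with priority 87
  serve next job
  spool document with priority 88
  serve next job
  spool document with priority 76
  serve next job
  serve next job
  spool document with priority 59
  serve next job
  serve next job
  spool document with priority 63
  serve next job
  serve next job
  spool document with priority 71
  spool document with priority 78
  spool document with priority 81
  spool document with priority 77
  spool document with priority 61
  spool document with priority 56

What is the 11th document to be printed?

63

insert 57 → {57}
insert 70 → {57, 70}
insert 68 → {57, 68, 70}
serve next job → 57; now {68, 70}
insert 62 → {62, 68, 70}
serve next job → 62; now {68, 70}
insert 72 → {68, 70, 72}
insert 84 → {68, 70, 72, 84}
insert 80 → {68, 70, 72, 80, 84}
serve next job → 68; now {70, 72, 80, 84}
serve next job → 70; now {72, 80, 84}
insert 87 → {72, 80, 84, 87}
serve next job → 72; now {80, 84, 87}
insert 88 → {80, 84, 87, 88}
serve next job → 80; now {84, 87, 88}
insert 76 → {76, 84, 87, 88}
serve next job → 76; now {84, 87, 88}
serve next job → 84; now {87, 88}
insert 59 → {59, 87, 88}
serve next job → 59; now {87, 88}
serve next job → 87; now {88}
insert 63 → {63, 88}
serve next job → 63; now {88}
serve next job → 88; now {}
insert 71 → {71}
insert 78 → {71, 78}
insert 81 → {71, 78, 81}
insert 77 → {71, 77, 78, 81}
insert 61 → {61, 71, 77, 78, 81}
insert 56 → {56, 61, 71, 77, 78, 81}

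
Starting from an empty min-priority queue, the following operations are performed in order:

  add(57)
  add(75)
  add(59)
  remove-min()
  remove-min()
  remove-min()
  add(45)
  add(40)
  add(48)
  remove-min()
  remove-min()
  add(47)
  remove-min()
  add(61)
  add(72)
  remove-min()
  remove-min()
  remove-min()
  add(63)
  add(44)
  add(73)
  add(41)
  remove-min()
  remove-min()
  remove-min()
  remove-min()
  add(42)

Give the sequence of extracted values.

insert 57 → {57}
insert 75 → {57, 75}
insert 59 → {57, 59, 75}
remove-min → 57; now {59, 75}
remove-min → 59; now {75}
remove-min → 75; now {}
insert 45 → {45}
insert 40 → {40, 45}
insert 48 → {40, 45, 48}
remove-min → 40; now {45, 48}
remove-min → 45; now {48}
insert 47 → {47, 48}
remove-min → 47; now {48}
insert 61 → {48, 61}
insert 72 → {48, 61, 72}
remove-min → 48; now {61, 72}
remove-min → 61; now {72}
remove-min → 72; now {}
insert 63 → {63}
insert 44 → {44, 63}
insert 73 → {44, 63, 73}
insert 41 → {41, 44, 63, 73}
remove-min → 41; now {44, 63, 73}
remove-min → 44; now {63, 73}
remove-min → 63; now {73}
remove-min → 73; now {}
insert 42 → {42}

57, 59, 75, 40, 45, 47, 48, 61, 72, 41, 44, 63, 73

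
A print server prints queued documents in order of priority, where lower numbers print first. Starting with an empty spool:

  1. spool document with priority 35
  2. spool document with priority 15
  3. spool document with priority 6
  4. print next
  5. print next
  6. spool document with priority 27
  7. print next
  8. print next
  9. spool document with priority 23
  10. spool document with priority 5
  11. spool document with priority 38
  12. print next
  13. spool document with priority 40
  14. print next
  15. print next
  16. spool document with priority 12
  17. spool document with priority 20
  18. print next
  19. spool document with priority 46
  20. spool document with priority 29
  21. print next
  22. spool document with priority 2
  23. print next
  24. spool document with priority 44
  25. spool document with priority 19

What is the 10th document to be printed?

insert 35 → {35}
insert 15 → {15, 35}
insert 6 → {6, 15, 35}
print next → 6; now {15, 35}
print next → 15; now {35}
insert 27 → {27, 35}
print next → 27; now {35}
print next → 35; now {}
insert 23 → {23}
insert 5 → {5, 23}
insert 38 → {5, 23, 38}
print next → 5; now {23, 38}
insert 40 → {23, 38, 40}
print next → 23; now {38, 40}
print next → 38; now {40}
insert 12 → {12, 40}
insert 20 → {12, 20, 40}
print next → 12; now {20, 40}
insert 46 → {20, 40, 46}
insert 29 → {20, 29, 40, 46}
print next → 20; now {29, 40, 46}
insert 2 → {2, 29, 40, 46}
print next → 2; now {29, 40, 46}
insert 44 → {29, 40, 44, 46}
insert 19 → {19, 29, 40, 44, 46}

2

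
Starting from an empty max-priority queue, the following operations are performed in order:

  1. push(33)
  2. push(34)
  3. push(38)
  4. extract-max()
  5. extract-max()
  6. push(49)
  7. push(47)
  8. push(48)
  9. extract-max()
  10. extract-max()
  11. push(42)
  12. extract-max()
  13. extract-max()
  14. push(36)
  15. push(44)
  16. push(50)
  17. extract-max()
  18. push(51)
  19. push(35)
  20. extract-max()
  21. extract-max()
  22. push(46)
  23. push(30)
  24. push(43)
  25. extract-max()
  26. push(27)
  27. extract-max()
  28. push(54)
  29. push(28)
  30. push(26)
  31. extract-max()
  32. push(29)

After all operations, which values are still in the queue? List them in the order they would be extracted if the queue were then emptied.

36 → 35 → 33 → 30 → 29 → 28 → 27 → 26

insert 33 → {33}
insert 34 → {34, 33}
insert 38 → {38, 34, 33}
extract-max → 38; now {34, 33}
extract-max → 34; now {33}
insert 49 → {49, 33}
insert 47 → {49, 47, 33}
insert 48 → {49, 48, 47, 33}
extract-max → 49; now {48, 47, 33}
extract-max → 48; now {47, 33}
insert 42 → {47, 42, 33}
extract-max → 47; now {42, 33}
extract-max → 42; now {33}
insert 36 → {36, 33}
insert 44 → {44, 36, 33}
insert 50 → {50, 44, 36, 33}
extract-max → 50; now {44, 36, 33}
insert 51 → {51, 44, 36, 33}
insert 35 → {51, 44, 36, 35, 33}
extract-max → 51; now {44, 36, 35, 33}
extract-max → 44; now {36, 35, 33}
insert 46 → {46, 36, 35, 33}
insert 30 → {46, 36, 35, 33, 30}
insert 43 → {46, 43, 36, 35, 33, 30}
extract-max → 46; now {43, 36, 35, 33, 30}
insert 27 → {43, 36, 35, 33, 30, 27}
extract-max → 43; now {36, 35, 33, 30, 27}
insert 54 → {54, 36, 35, 33, 30, 27}
insert 28 → {54, 36, 35, 33, 30, 28, 27}
insert 26 → {54, 36, 35, 33, 30, 28, 27, 26}
extract-max → 54; now {36, 35, 33, 30, 28, 27, 26}
insert 29 → {36, 35, 33, 30, 29, 28, 27, 26}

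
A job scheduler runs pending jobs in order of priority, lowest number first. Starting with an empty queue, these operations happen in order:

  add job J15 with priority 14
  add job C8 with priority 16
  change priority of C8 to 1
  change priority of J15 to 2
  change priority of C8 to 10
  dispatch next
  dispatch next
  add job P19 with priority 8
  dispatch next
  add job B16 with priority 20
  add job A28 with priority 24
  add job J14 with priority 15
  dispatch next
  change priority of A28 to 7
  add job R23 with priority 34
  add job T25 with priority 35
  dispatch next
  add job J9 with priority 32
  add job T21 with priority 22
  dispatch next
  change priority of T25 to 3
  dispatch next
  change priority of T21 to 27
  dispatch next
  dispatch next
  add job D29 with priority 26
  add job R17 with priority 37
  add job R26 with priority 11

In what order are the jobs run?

[J15, C8, P19, J14, A28, B16, T25, T21, J9]

add J15 (priority 14) → {J15:14}
add C8 (priority 16) → {J15:14, C8:16}
update C8 to priority 1 → {C8:1, J15:14}
update J15 to priority 2 → {C8:1, J15:2}
update C8 to priority 10 → {J15:2, C8:10}
dispatch next → J15; now {C8:10}
dispatch next → C8; now {}
add P19 (priority 8) → {P19:8}
dispatch next → P19; now {}
add B16 (priority 20) → {B16:20}
add A28 (priority 24) → {B16:20, A28:24}
add J14 (priority 15) → {J14:15, B16:20, A28:24}
dispatch next → J14; now {B16:20, A28:24}
update A28 to priority 7 → {A28:7, B16:20}
add R23 (priority 34) → {A28:7, B16:20, R23:34}
add T25 (priority 35) → {A28:7, B16:20, R23:34, T25:35}
dispatch next → A28; now {B16:20, R23:34, T25:35}
add J9 (priority 32) → {B16:20, J9:32, R23:34, T25:35}
add T21 (priority 22) → {B16:20, T21:22, J9:32, R23:34, T25:35}
dispatch next → B16; now {T21:22, J9:32, R23:34, T25:35}
update T25 to priority 3 → {T25:3, T21:22, J9:32, R23:34}
dispatch next → T25; now {T21:22, J9:32, R23:34}
update T21 to priority 27 → {T21:27, J9:32, R23:34}
dispatch next → T21; now {J9:32, R23:34}
dispatch next → J9; now {R23:34}
add D29 (priority 26) → {D29:26, R23:34}
add R17 (priority 37) → {D29:26, R23:34, R17:37}
add R26 (priority 11) → {R26:11, D29:26, R23:34, R17:37}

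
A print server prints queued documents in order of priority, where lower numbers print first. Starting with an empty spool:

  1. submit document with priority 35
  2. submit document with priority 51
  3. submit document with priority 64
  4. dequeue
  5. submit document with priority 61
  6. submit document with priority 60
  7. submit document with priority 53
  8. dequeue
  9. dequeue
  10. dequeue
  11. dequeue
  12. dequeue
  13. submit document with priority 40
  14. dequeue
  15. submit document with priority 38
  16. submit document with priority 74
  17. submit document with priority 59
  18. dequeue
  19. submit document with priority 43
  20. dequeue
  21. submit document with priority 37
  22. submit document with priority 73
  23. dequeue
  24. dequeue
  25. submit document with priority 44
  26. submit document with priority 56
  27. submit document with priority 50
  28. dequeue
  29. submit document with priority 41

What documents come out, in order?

insert 35 → {35}
insert 51 → {35, 51}
insert 64 → {35, 51, 64}
dequeue → 35; now {51, 64}
insert 61 → {51, 61, 64}
insert 60 → {51, 60, 61, 64}
insert 53 → {51, 53, 60, 61, 64}
dequeue → 51; now {53, 60, 61, 64}
dequeue → 53; now {60, 61, 64}
dequeue → 60; now {61, 64}
dequeue → 61; now {64}
dequeue → 64; now {}
insert 40 → {40}
dequeue → 40; now {}
insert 38 → {38}
insert 74 → {38, 74}
insert 59 → {38, 59, 74}
dequeue → 38; now {59, 74}
insert 43 → {43, 59, 74}
dequeue → 43; now {59, 74}
insert 37 → {37, 59, 74}
insert 73 → {37, 59, 73, 74}
dequeue → 37; now {59, 73, 74}
dequeue → 59; now {73, 74}
insert 44 → {44, 73, 74}
insert 56 → {44, 56, 73, 74}
insert 50 → {44, 50, 56, 73, 74}
dequeue → 44; now {50, 56, 73, 74}
insert 41 → {41, 50, 56, 73, 74}

35, 51, 53, 60, 61, 64, 40, 38, 43, 37, 59, 44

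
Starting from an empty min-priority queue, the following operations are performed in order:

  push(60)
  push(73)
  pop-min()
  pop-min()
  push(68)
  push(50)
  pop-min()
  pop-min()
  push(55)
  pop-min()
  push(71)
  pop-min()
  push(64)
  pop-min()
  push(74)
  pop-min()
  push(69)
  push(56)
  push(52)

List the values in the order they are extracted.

insert 60 → {60}
insert 73 → {60, 73}
pop-min → 60; now {73}
pop-min → 73; now {}
insert 68 → {68}
insert 50 → {50, 68}
pop-min → 50; now {68}
pop-min → 68; now {}
insert 55 → {55}
pop-min → 55; now {}
insert 71 → {71}
pop-min → 71; now {}
insert 64 → {64}
pop-min → 64; now {}
insert 74 → {74}
pop-min → 74; now {}
insert 69 → {69}
insert 56 → {56, 69}
insert 52 → {52, 56, 69}

60 → 73 → 50 → 68 → 55 → 71 → 64 → 74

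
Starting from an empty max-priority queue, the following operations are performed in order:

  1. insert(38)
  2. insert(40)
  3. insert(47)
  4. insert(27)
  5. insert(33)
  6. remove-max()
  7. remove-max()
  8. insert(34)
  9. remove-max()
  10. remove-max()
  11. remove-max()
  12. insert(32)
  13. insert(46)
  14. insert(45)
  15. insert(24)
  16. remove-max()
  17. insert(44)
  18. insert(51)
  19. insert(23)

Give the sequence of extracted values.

insert 38 → {38}
insert 40 → {40, 38}
insert 47 → {47, 40, 38}
insert 27 → {47, 40, 38, 27}
insert 33 → {47, 40, 38, 33, 27}
remove-max → 47; now {40, 38, 33, 27}
remove-max → 40; now {38, 33, 27}
insert 34 → {38, 34, 33, 27}
remove-max → 38; now {34, 33, 27}
remove-max → 34; now {33, 27}
remove-max → 33; now {27}
insert 32 → {32, 27}
insert 46 → {46, 32, 27}
insert 45 → {46, 45, 32, 27}
insert 24 → {46, 45, 32, 27, 24}
remove-max → 46; now {45, 32, 27, 24}
insert 44 → {45, 44, 32, 27, 24}
insert 51 → {51, 45, 44, 32, 27, 24}
insert 23 → {51, 45, 44, 32, 27, 24, 23}

47 → 40 → 38 → 34 → 33 → 46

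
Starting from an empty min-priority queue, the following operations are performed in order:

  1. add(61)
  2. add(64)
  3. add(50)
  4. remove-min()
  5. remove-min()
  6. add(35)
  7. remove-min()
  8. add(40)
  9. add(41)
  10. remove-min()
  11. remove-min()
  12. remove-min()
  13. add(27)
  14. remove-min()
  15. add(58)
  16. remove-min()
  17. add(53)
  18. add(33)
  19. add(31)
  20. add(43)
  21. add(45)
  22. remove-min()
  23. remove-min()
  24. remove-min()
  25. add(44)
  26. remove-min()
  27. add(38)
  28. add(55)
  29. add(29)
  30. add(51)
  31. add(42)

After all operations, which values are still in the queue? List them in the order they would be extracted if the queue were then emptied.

29 → 38 → 42 → 45 → 51 → 53 → 55

insert 61 → {61}
insert 64 → {61, 64}
insert 50 → {50, 61, 64}
remove-min → 50; now {61, 64}
remove-min → 61; now {64}
insert 35 → {35, 64}
remove-min → 35; now {64}
insert 40 → {40, 64}
insert 41 → {40, 41, 64}
remove-min → 40; now {41, 64}
remove-min → 41; now {64}
remove-min → 64; now {}
insert 27 → {27}
remove-min → 27; now {}
insert 58 → {58}
remove-min → 58; now {}
insert 53 → {53}
insert 33 → {33, 53}
insert 31 → {31, 33, 53}
insert 43 → {31, 33, 43, 53}
insert 45 → {31, 33, 43, 45, 53}
remove-min → 31; now {33, 43, 45, 53}
remove-min → 33; now {43, 45, 53}
remove-min → 43; now {45, 53}
insert 44 → {44, 45, 53}
remove-min → 44; now {45, 53}
insert 38 → {38, 45, 53}
insert 55 → {38, 45, 53, 55}
insert 29 → {29, 38, 45, 53, 55}
insert 51 → {29, 38, 45, 51, 53, 55}
insert 42 → {29, 38, 42, 45, 51, 53, 55}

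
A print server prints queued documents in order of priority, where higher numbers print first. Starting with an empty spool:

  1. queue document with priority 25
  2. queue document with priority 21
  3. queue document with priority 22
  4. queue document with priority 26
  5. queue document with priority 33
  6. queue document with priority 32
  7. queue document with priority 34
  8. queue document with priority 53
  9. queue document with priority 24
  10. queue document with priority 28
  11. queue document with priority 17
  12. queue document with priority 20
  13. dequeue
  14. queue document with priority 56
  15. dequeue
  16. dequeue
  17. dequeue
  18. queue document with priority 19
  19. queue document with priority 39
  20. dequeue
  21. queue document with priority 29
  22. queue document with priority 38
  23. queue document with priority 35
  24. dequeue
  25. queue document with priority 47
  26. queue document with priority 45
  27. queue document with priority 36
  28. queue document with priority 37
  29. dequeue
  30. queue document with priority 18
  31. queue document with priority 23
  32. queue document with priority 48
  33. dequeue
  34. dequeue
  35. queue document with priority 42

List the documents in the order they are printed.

insert 25 → {25}
insert 21 → {25, 21}
insert 22 → {25, 22, 21}
insert 26 → {26, 25, 22, 21}
insert 33 → {33, 26, 25, 22, 21}
insert 32 → {33, 32, 26, 25, 22, 21}
insert 34 → {34, 33, 32, 26, 25, 22, 21}
insert 53 → {53, 34, 33, 32, 26, 25, 22, 21}
insert 24 → {53, 34, 33, 32, 26, 25, 24, 22, 21}
insert 28 → {53, 34, 33, 32, 28, 26, 25, 24, 22, 21}
insert 17 → {53, 34, 33, 32, 28, 26, 25, 24, 22, 21, 17}
insert 20 → {53, 34, 33, 32, 28, 26, 25, 24, 22, 21, 20, 17}
dequeue → 53; now {34, 33, 32, 28, 26, 25, 24, 22, 21, 20, 17}
insert 56 → {56, 34, 33, 32, 28, 26, 25, 24, 22, 21, 20, 17}
dequeue → 56; now {34, 33, 32, 28, 26, 25, 24, 22, 21, 20, 17}
dequeue → 34; now {33, 32, 28, 26, 25, 24, 22, 21, 20, 17}
dequeue → 33; now {32, 28, 26, 25, 24, 22, 21, 20, 17}
insert 19 → {32, 28, 26, 25, 24, 22, 21, 20, 19, 17}
insert 39 → {39, 32, 28, 26, 25, 24, 22, 21, 20, 19, 17}
dequeue → 39; now {32, 28, 26, 25, 24, 22, 21, 20, 19, 17}
insert 29 → {32, 29, 28, 26, 25, 24, 22, 21, 20, 19, 17}
insert 38 → {38, 32, 29, 28, 26, 25, 24, 22, 21, 20, 19, 17}
insert 35 → {38, 35, 32, 29, 28, 26, 25, 24, 22, 21, 20, 19, 17}
dequeue → 38; now {35, 32, 29, 28, 26, 25, 24, 22, 21, 20, 19, 17}
insert 47 → {47, 35, 32, 29, 28, 26, 25, 24, 22, 21, 20, 19, 17}
insert 45 → {47, 45, 35, 32, 29, 28, 26, 25, 24, 22, 21, 20, 19, 17}
insert 36 → {47, 45, 36, 35, 32, 29, 28, 26, 25, 24, 22, 21, 20, 19, 17}
insert 37 → {47, 45, 37, 36, 35, 32, 29, 28, 26, 25, 24, 22, 21, 20, 19, 17}
dequeue → 47; now {45, 37, 36, 35, 32, 29, 28, 26, 25, 24, 22, 21, 20, 19, 17}
insert 18 → {45, 37, 36, 35, 32, 29, 28, 26, 25, 24, 22, 21, 20, 19, 18, 17}
insert 23 → {45, 37, 36, 35, 32, 29, 28, 26, 25, 24, 23, 22, 21, 20, 19, 18, 17}
insert 48 → {48, 45, 37, 36, 35, 32, 29, 28, 26, 25, 24, 23, 22, 21, 20, 19, 18, 17}
dequeue → 48; now {45, 37, 36, 35, 32, 29, 28, 26, 25, 24, 23, 22, 21, 20, 19, 18, 17}
dequeue → 45; now {37, 36, 35, 32, 29, 28, 26, 25, 24, 23, 22, 21, 20, 19, 18, 17}
insert 42 → {42, 37, 36, 35, 32, 29, 28, 26, 25, 24, 23, 22, 21, 20, 19, 18, 17}

53 → 56 → 34 → 33 → 39 → 38 → 47 → 48 → 45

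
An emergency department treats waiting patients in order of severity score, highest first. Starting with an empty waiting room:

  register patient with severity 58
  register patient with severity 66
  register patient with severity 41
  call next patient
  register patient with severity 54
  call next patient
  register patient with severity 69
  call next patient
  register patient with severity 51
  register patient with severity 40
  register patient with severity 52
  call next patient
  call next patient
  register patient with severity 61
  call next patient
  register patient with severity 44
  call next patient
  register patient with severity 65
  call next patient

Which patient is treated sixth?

61

insert 58 → {58}
insert 66 → {66, 58}
insert 41 → {66, 58, 41}
call next patient → 66; now {58, 41}
insert 54 → {58, 54, 41}
call next patient → 58; now {54, 41}
insert 69 → {69, 54, 41}
call next patient → 69; now {54, 41}
insert 51 → {54, 51, 41}
insert 40 → {54, 51, 41, 40}
insert 52 → {54, 52, 51, 41, 40}
call next patient → 54; now {52, 51, 41, 40}
call next patient → 52; now {51, 41, 40}
insert 61 → {61, 51, 41, 40}
call next patient → 61; now {51, 41, 40}
insert 44 → {51, 44, 41, 40}
call next patient → 51; now {44, 41, 40}
insert 65 → {65, 44, 41, 40}
call next patient → 65; now {44, 41, 40}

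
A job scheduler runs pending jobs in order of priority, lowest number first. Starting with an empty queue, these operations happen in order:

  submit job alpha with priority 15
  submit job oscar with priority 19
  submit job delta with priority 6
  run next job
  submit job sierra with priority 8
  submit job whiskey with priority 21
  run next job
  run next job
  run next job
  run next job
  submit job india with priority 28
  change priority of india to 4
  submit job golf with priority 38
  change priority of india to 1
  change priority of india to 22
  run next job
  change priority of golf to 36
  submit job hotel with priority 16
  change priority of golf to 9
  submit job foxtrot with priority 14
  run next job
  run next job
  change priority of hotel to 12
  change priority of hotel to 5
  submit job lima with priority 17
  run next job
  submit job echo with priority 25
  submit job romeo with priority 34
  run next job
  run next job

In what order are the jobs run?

add alpha (priority 15) → {alpha:15}
add oscar (priority 19) → {alpha:15, oscar:19}
add delta (priority 6) → {delta:6, alpha:15, oscar:19}
run next job → delta; now {alpha:15, oscar:19}
add sierra (priority 8) → {sierra:8, alpha:15, oscar:19}
add whiskey (priority 21) → {sierra:8, alpha:15, oscar:19, whiskey:21}
run next job → sierra; now {alpha:15, oscar:19, whiskey:21}
run next job → alpha; now {oscar:19, whiskey:21}
run next job → oscar; now {whiskey:21}
run next job → whiskey; now {}
add india (priority 28) → {india:28}
update india to priority 4 → {india:4}
add golf (priority 38) → {india:4, golf:38}
update india to priority 1 → {india:1, golf:38}
update india to priority 22 → {india:22, golf:38}
run next job → india; now {golf:38}
update golf to priority 36 → {golf:36}
add hotel (priority 16) → {hotel:16, golf:36}
update golf to priority 9 → {golf:9, hotel:16}
add foxtrot (priority 14) → {golf:9, foxtrot:14, hotel:16}
run next job → golf; now {foxtrot:14, hotel:16}
run next job → foxtrot; now {hotel:16}
update hotel to priority 12 → {hotel:12}
update hotel to priority 5 → {hotel:5}
add lima (priority 17) → {hotel:5, lima:17}
run next job → hotel; now {lima:17}
add echo (priority 25) → {lima:17, echo:25}
add romeo (priority 34) → {lima:17, echo:25, romeo:34}
run next job → lima; now {echo:25, romeo:34}
run next job → echo; now {romeo:34}

delta, sierra, alpha, oscar, whiskey, india, golf, foxtrot, hotel, lima, echo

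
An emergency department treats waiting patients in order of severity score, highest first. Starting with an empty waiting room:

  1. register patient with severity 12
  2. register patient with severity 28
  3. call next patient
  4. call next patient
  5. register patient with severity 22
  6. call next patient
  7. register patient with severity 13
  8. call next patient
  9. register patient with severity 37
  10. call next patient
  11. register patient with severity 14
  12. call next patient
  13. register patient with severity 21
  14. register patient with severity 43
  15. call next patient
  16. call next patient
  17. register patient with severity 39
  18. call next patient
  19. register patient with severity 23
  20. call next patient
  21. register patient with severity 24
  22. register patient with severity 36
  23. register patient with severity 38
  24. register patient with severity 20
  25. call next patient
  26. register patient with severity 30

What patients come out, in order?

insert 12 → {12}
insert 28 → {28, 12}
call next patient → 28; now {12}
call next patient → 12; now {}
insert 22 → {22}
call next patient → 22; now {}
insert 13 → {13}
call next patient → 13; now {}
insert 37 → {37}
call next patient → 37; now {}
insert 14 → {14}
call next patient → 14; now {}
insert 21 → {21}
insert 43 → {43, 21}
call next patient → 43; now {21}
call next patient → 21; now {}
insert 39 → {39}
call next patient → 39; now {}
insert 23 → {23}
call next patient → 23; now {}
insert 24 → {24}
insert 36 → {36, 24}
insert 38 → {38, 36, 24}
insert 20 → {38, 36, 24, 20}
call next patient → 38; now {36, 24, 20}
insert 30 → {36, 30, 24, 20}

28, 12, 22, 13, 37, 14, 43, 21, 39, 23, 38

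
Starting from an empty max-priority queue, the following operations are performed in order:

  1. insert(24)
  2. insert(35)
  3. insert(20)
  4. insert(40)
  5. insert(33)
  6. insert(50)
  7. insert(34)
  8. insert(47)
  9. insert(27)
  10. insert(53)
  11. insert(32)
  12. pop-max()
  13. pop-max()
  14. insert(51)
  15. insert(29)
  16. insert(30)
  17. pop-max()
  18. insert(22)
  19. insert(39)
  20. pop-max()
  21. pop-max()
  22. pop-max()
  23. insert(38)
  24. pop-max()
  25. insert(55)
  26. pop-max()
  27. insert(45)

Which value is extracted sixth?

insert 24 → {24}
insert 35 → {35, 24}
insert 20 → {35, 24, 20}
insert 40 → {40, 35, 24, 20}
insert 33 → {40, 35, 33, 24, 20}
insert 50 → {50, 40, 35, 33, 24, 20}
insert 34 → {50, 40, 35, 34, 33, 24, 20}
insert 47 → {50, 47, 40, 35, 34, 33, 24, 20}
insert 27 → {50, 47, 40, 35, 34, 33, 27, 24, 20}
insert 53 → {53, 50, 47, 40, 35, 34, 33, 27, 24, 20}
insert 32 → {53, 50, 47, 40, 35, 34, 33, 32, 27, 24, 20}
pop-max → 53; now {50, 47, 40, 35, 34, 33, 32, 27, 24, 20}
pop-max → 50; now {47, 40, 35, 34, 33, 32, 27, 24, 20}
insert 51 → {51, 47, 40, 35, 34, 33, 32, 27, 24, 20}
insert 29 → {51, 47, 40, 35, 34, 33, 32, 29, 27, 24, 20}
insert 30 → {51, 47, 40, 35, 34, 33, 32, 30, 29, 27, 24, 20}
pop-max → 51; now {47, 40, 35, 34, 33, 32, 30, 29, 27, 24, 20}
insert 22 → {47, 40, 35, 34, 33, 32, 30, 29, 27, 24, 22, 20}
insert 39 → {47, 40, 39, 35, 34, 33, 32, 30, 29, 27, 24, 22, 20}
pop-max → 47; now {40, 39, 35, 34, 33, 32, 30, 29, 27, 24, 22, 20}
pop-max → 40; now {39, 35, 34, 33, 32, 30, 29, 27, 24, 22, 20}
pop-max → 39; now {35, 34, 33, 32, 30, 29, 27, 24, 22, 20}
insert 38 → {38, 35, 34, 33, 32, 30, 29, 27, 24, 22, 20}
pop-max → 38; now {35, 34, 33, 32, 30, 29, 27, 24, 22, 20}
insert 55 → {55, 35, 34, 33, 32, 30, 29, 27, 24, 22, 20}
pop-max → 55; now {35, 34, 33, 32, 30, 29, 27, 24, 22, 20}
insert 45 → {45, 35, 34, 33, 32, 30, 29, 27, 24, 22, 20}

39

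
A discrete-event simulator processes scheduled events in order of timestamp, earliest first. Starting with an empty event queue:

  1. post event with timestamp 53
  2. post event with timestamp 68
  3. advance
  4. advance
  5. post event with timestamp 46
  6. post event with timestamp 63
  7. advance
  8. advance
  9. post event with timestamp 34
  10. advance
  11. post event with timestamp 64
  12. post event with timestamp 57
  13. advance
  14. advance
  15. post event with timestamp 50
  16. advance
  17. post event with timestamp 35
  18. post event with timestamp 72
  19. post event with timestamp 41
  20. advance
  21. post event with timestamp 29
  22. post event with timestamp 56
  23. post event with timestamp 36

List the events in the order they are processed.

[53, 68, 46, 63, 34, 57, 64, 50, 35]

insert 53 → {53}
insert 68 → {53, 68}
advance → 53; now {68}
advance → 68; now {}
insert 46 → {46}
insert 63 → {46, 63}
advance → 46; now {63}
advance → 63; now {}
insert 34 → {34}
advance → 34; now {}
insert 64 → {64}
insert 57 → {57, 64}
advance → 57; now {64}
advance → 64; now {}
insert 50 → {50}
advance → 50; now {}
insert 35 → {35}
insert 72 → {35, 72}
insert 41 → {35, 41, 72}
advance → 35; now {41, 72}
insert 29 → {29, 41, 72}
insert 56 → {29, 41, 56, 72}
insert 36 → {29, 36, 41, 56, 72}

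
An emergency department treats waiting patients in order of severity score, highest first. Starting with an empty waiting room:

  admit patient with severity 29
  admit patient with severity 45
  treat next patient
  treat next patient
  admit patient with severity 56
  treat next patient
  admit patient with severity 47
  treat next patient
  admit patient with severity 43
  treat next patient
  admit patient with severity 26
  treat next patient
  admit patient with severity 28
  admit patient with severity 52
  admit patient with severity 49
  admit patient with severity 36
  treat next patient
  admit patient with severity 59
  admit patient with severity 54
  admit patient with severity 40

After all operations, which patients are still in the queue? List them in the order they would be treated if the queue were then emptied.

insert 29 → {29}
insert 45 → {45, 29}
treat next patient → 45; now {29}
treat next patient → 29; now {}
insert 56 → {56}
treat next patient → 56; now {}
insert 47 → {47}
treat next patient → 47; now {}
insert 43 → {43}
treat next patient → 43; now {}
insert 26 → {26}
treat next patient → 26; now {}
insert 28 → {28}
insert 52 → {52, 28}
insert 49 → {52, 49, 28}
insert 36 → {52, 49, 36, 28}
treat next patient → 52; now {49, 36, 28}
insert 59 → {59, 49, 36, 28}
insert 54 → {59, 54, 49, 36, 28}
insert 40 → {59, 54, 49, 40, 36, 28}

[59, 54, 49, 40, 36, 28]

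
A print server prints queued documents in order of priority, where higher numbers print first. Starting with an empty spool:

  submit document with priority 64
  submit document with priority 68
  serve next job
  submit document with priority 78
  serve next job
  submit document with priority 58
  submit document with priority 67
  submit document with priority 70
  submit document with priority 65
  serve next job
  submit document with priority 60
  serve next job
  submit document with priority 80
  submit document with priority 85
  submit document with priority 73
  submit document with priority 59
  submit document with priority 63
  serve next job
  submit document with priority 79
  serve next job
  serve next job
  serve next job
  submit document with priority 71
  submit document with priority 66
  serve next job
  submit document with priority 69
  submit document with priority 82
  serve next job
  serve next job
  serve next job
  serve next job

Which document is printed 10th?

insert 64 → {64}
insert 68 → {68, 64}
serve next job → 68; now {64}
insert 78 → {78, 64}
serve next job → 78; now {64}
insert 58 → {64, 58}
insert 67 → {67, 64, 58}
insert 70 → {70, 67, 64, 58}
insert 65 → {70, 67, 65, 64, 58}
serve next job → 70; now {67, 65, 64, 58}
insert 60 → {67, 65, 64, 60, 58}
serve next job → 67; now {65, 64, 60, 58}
insert 80 → {80, 65, 64, 60, 58}
insert 85 → {85, 80, 65, 64, 60, 58}
insert 73 → {85, 80, 73, 65, 64, 60, 58}
insert 59 → {85, 80, 73, 65, 64, 60, 59, 58}
insert 63 → {85, 80, 73, 65, 64, 63, 60, 59, 58}
serve next job → 85; now {80, 73, 65, 64, 63, 60, 59, 58}
insert 79 → {80, 79, 73, 65, 64, 63, 60, 59, 58}
serve next job → 80; now {79, 73, 65, 64, 63, 60, 59, 58}
serve next job → 79; now {73, 65, 64, 63, 60, 59, 58}
serve next job → 73; now {65, 64, 63, 60, 59, 58}
insert 71 → {71, 65, 64, 63, 60, 59, 58}
insert 66 → {71, 66, 65, 64, 63, 60, 59, 58}
serve next job → 71; now {66, 65, 64, 63, 60, 59, 58}
insert 69 → {69, 66, 65, 64, 63, 60, 59, 58}
insert 82 → {82, 69, 66, 65, 64, 63, 60, 59, 58}
serve next job → 82; now {69, 66, 65, 64, 63, 60, 59, 58}
serve next job → 69; now {66, 65, 64, 63, 60, 59, 58}
serve next job → 66; now {65, 64, 63, 60, 59, 58}
serve next job → 65; now {64, 63, 60, 59, 58}

82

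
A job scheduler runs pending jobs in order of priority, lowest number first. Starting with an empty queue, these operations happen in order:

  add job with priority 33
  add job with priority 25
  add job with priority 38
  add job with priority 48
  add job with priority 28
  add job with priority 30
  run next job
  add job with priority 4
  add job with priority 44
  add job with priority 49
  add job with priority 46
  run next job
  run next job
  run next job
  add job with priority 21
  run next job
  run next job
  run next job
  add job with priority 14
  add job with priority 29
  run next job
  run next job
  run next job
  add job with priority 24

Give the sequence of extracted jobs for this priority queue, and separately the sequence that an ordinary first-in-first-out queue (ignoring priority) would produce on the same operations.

insert 33 → {33}
insert 25 → {25, 33}
insert 38 → {25, 33, 38}
insert 48 → {25, 33, 38, 48}
insert 28 → {25, 28, 33, 38, 48}
insert 30 → {25, 28, 30, 33, 38, 48}
run next job → 25; now {28, 30, 33, 38, 48}
insert 4 → {4, 28, 30, 33, 38, 48}
insert 44 → {4, 28, 30, 33, 38, 44, 48}
insert 49 → {4, 28, 30, 33, 38, 44, 48, 49}
insert 46 → {4, 28, 30, 33, 38, 44, 46, 48, 49}
run next job → 4; now {28, 30, 33, 38, 44, 46, 48, 49}
run next job → 28; now {30, 33, 38, 44, 46, 48, 49}
run next job → 30; now {33, 38, 44, 46, 48, 49}
insert 21 → {21, 33, 38, 44, 46, 48, 49}
run next job → 21; now {33, 38, 44, 46, 48, 49}
run next job → 33; now {38, 44, 46, 48, 49}
run next job → 38; now {44, 46, 48, 49}
insert 14 → {14, 44, 46, 48, 49}
insert 29 → {14, 29, 44, 46, 48, 49}
run next job → 14; now {29, 44, 46, 48, 49}
run next job → 29; now {44, 46, 48, 49}
run next job → 44; now {46, 48, 49}
insert 24 → {24, 46, 48, 49}

priority queue: 25 → 4 → 28 → 30 → 21 → 33 → 38 → 14 → 29 → 44; FIFO queue: 33, 25, 38, 48, 28, 30, 4, 44, 49, 46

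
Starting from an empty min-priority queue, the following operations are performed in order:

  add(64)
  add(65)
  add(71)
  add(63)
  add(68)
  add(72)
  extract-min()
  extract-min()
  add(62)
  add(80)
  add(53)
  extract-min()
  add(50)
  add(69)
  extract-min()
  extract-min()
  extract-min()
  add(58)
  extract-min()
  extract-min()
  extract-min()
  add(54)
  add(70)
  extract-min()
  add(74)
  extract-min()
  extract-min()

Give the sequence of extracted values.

[63, 64, 53, 50, 62, 65, 58, 68, 69, 54, 70, 71]

insert 64 → {64}
insert 65 → {64, 65}
insert 71 → {64, 65, 71}
insert 63 → {63, 64, 65, 71}
insert 68 → {63, 64, 65, 68, 71}
insert 72 → {63, 64, 65, 68, 71, 72}
extract-min → 63; now {64, 65, 68, 71, 72}
extract-min → 64; now {65, 68, 71, 72}
insert 62 → {62, 65, 68, 71, 72}
insert 80 → {62, 65, 68, 71, 72, 80}
insert 53 → {53, 62, 65, 68, 71, 72, 80}
extract-min → 53; now {62, 65, 68, 71, 72, 80}
insert 50 → {50, 62, 65, 68, 71, 72, 80}
insert 69 → {50, 62, 65, 68, 69, 71, 72, 80}
extract-min → 50; now {62, 65, 68, 69, 71, 72, 80}
extract-min → 62; now {65, 68, 69, 71, 72, 80}
extract-min → 65; now {68, 69, 71, 72, 80}
insert 58 → {58, 68, 69, 71, 72, 80}
extract-min → 58; now {68, 69, 71, 72, 80}
extract-min → 68; now {69, 71, 72, 80}
extract-min → 69; now {71, 72, 80}
insert 54 → {54, 71, 72, 80}
insert 70 → {54, 70, 71, 72, 80}
extract-min → 54; now {70, 71, 72, 80}
insert 74 → {70, 71, 72, 74, 80}
extract-min → 70; now {71, 72, 74, 80}
extract-min → 71; now {72, 74, 80}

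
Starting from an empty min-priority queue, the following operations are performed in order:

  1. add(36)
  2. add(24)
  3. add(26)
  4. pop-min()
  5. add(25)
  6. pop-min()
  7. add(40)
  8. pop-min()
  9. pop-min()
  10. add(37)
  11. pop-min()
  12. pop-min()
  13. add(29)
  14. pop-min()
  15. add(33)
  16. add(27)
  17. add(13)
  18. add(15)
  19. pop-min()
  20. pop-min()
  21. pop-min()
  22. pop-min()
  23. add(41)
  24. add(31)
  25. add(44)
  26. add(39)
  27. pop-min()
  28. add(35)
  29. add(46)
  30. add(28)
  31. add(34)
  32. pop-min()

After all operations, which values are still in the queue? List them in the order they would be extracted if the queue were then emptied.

insert 36 → {36}
insert 24 → {24, 36}
insert 26 → {24, 26, 36}
pop-min → 24; now {26, 36}
insert 25 → {25, 26, 36}
pop-min → 25; now {26, 36}
insert 40 → {26, 36, 40}
pop-min → 26; now {36, 40}
pop-min → 36; now {40}
insert 37 → {37, 40}
pop-min → 37; now {40}
pop-min → 40; now {}
insert 29 → {29}
pop-min → 29; now {}
insert 33 → {33}
insert 27 → {27, 33}
insert 13 → {13, 27, 33}
insert 15 → {13, 15, 27, 33}
pop-min → 13; now {15, 27, 33}
pop-min → 15; now {27, 33}
pop-min → 27; now {33}
pop-min → 33; now {}
insert 41 → {41}
insert 31 → {31, 41}
insert 44 → {31, 41, 44}
insert 39 → {31, 39, 41, 44}
pop-min → 31; now {39, 41, 44}
insert 35 → {35, 39, 41, 44}
insert 46 → {35, 39, 41, 44, 46}
insert 28 → {28, 35, 39, 41, 44, 46}
insert 34 → {28, 34, 35, 39, 41, 44, 46}
pop-min → 28; now {34, 35, 39, 41, 44, 46}

[34, 35, 39, 41, 44, 46]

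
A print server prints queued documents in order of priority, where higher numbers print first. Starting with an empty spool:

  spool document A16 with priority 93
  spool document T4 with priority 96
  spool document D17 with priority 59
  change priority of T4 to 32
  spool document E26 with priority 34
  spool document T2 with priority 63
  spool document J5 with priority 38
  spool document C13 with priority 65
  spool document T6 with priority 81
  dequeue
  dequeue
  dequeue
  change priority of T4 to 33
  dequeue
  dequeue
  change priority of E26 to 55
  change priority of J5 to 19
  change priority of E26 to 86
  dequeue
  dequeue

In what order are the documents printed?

A16 → T6 → C13 → T2 → D17 → E26 → T4

add A16 (priority 93) → {A16:93}
add T4 (priority 96) → {T4:96, A16:93}
add D17 (priority 59) → {T4:96, A16:93, D17:59}
update T4 to priority 32 → {A16:93, D17:59, T4:32}
add E26 (priority 34) → {A16:93, D17:59, E26:34, T4:32}
add T2 (priority 63) → {A16:93, T2:63, D17:59, E26:34, T4:32}
add J5 (priority 38) → {A16:93, T2:63, D17:59, J5:38, E26:34, T4:32}
add C13 (priority 65) → {A16:93, C13:65, T2:63, D17:59, J5:38, E26:34, T4:32}
add T6 (priority 81) → {A16:93, T6:81, C13:65, T2:63, D17:59, J5:38, E26:34, T4:32}
dequeue → A16; now {T6:81, C13:65, T2:63, D17:59, J5:38, E26:34, T4:32}
dequeue → T6; now {C13:65, T2:63, D17:59, J5:38, E26:34, T4:32}
dequeue → C13; now {T2:63, D17:59, J5:38, E26:34, T4:32}
update T4 to priority 33 → {T2:63, D17:59, J5:38, E26:34, T4:33}
dequeue → T2; now {D17:59, J5:38, E26:34, T4:33}
dequeue → D17; now {J5:38, E26:34, T4:33}
update E26 to priority 55 → {E26:55, J5:38, T4:33}
update J5 to priority 19 → {E26:55, T4:33, J5:19}
update E26 to priority 86 → {E26:86, T4:33, J5:19}
dequeue → E26; now {T4:33, J5:19}
dequeue → T4; now {J5:19}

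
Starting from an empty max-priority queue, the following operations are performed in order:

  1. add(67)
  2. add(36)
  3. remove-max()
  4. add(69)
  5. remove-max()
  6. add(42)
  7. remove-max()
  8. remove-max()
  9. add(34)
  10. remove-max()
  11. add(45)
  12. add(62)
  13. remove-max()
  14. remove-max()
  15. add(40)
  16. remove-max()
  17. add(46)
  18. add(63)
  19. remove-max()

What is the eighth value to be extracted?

40

insert 67 → {67}
insert 36 → {67, 36}
remove-max → 67; now {36}
insert 69 → {69, 36}
remove-max → 69; now {36}
insert 42 → {42, 36}
remove-max → 42; now {36}
remove-max → 36; now {}
insert 34 → {34}
remove-max → 34; now {}
insert 45 → {45}
insert 62 → {62, 45}
remove-max → 62; now {45}
remove-max → 45; now {}
insert 40 → {40}
remove-max → 40; now {}
insert 46 → {46}
insert 63 → {63, 46}
remove-max → 63; now {46}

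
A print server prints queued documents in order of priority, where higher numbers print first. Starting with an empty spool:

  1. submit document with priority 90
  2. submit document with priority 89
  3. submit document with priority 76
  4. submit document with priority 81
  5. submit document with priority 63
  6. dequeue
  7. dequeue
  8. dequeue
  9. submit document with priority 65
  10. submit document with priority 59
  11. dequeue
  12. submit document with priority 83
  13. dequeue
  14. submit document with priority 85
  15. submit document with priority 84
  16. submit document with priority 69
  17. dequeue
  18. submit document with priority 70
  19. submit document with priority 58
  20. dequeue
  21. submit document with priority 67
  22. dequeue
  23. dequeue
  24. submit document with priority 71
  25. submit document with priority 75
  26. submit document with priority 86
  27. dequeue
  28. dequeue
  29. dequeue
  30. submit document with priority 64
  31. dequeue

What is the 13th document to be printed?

67

insert 90 → {90}
insert 89 → {90, 89}
insert 76 → {90, 89, 76}
insert 81 → {90, 89, 81, 76}
insert 63 → {90, 89, 81, 76, 63}
dequeue → 90; now {89, 81, 76, 63}
dequeue → 89; now {81, 76, 63}
dequeue → 81; now {76, 63}
insert 65 → {76, 65, 63}
insert 59 → {76, 65, 63, 59}
dequeue → 76; now {65, 63, 59}
insert 83 → {83, 65, 63, 59}
dequeue → 83; now {65, 63, 59}
insert 85 → {85, 65, 63, 59}
insert 84 → {85, 84, 65, 63, 59}
insert 69 → {85, 84, 69, 65, 63, 59}
dequeue → 85; now {84, 69, 65, 63, 59}
insert 70 → {84, 70, 69, 65, 63, 59}
insert 58 → {84, 70, 69, 65, 63, 59, 58}
dequeue → 84; now {70, 69, 65, 63, 59, 58}
insert 67 → {70, 69, 67, 65, 63, 59, 58}
dequeue → 70; now {69, 67, 65, 63, 59, 58}
dequeue → 69; now {67, 65, 63, 59, 58}
insert 71 → {71, 67, 65, 63, 59, 58}
insert 75 → {75, 71, 67, 65, 63, 59, 58}
insert 86 → {86, 75, 71, 67, 65, 63, 59, 58}
dequeue → 86; now {75, 71, 67, 65, 63, 59, 58}
dequeue → 75; now {71, 67, 65, 63, 59, 58}
dequeue → 71; now {67, 65, 63, 59, 58}
insert 64 → {67, 65, 64, 63, 59, 58}
dequeue → 67; now {65, 64, 63, 59, 58}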